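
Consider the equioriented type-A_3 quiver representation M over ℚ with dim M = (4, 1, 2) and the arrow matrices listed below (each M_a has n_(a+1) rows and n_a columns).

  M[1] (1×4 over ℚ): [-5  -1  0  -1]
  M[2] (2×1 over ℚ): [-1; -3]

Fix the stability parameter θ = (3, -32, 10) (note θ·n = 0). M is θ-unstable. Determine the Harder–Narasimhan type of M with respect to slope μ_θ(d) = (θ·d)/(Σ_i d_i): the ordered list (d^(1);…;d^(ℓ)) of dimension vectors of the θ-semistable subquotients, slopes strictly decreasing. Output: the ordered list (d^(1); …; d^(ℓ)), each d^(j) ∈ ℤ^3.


Via rank(M_{q-1}∘⋯∘M_p): M ≅ I[1,1]^3, I[1,3], I[3,3].
μ_θ-semistable layers: μ^(1)=10; μ^(2)=3; μ^(3)=-29/2

((0, 0, 2); (3, 0, 0); (1, 1, 0))


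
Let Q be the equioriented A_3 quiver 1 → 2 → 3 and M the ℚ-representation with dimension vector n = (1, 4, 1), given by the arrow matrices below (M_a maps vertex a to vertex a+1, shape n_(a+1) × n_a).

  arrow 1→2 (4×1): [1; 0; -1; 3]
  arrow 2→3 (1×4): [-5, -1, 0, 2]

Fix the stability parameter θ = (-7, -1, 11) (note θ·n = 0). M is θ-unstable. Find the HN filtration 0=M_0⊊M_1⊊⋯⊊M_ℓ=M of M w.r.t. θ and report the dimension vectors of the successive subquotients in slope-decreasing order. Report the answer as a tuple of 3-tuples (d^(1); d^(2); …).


Barcode: M ≅ I[1,3], I[2,2]^3. HN layers by μ_θ (3 steps, strictly decreasing):
  μ^(1)=11; μ^(2)=-1; μ^(3)=-7

((0, 0, 1); (0, 4, 0); (1, 0, 0))


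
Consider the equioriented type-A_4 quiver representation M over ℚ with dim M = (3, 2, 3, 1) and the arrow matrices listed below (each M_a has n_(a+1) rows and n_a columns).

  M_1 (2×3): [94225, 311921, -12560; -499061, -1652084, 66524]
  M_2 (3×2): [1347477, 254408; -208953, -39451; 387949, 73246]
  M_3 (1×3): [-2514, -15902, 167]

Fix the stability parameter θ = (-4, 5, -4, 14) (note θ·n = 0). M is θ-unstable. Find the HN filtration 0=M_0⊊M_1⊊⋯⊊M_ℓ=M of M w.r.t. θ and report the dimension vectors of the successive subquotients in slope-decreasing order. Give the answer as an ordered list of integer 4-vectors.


Barcode: M ≅ I[1,1], I[1,3], I[1,4], I[3,3]. HN layers by μ_θ (3 steps, strictly decreasing):
  μ^(1)=14; μ^(2)=1/2; μ^(3)=-4

((0, 0, 0, 1); (0, 2, 2, 0); (3, 0, 1, 0))


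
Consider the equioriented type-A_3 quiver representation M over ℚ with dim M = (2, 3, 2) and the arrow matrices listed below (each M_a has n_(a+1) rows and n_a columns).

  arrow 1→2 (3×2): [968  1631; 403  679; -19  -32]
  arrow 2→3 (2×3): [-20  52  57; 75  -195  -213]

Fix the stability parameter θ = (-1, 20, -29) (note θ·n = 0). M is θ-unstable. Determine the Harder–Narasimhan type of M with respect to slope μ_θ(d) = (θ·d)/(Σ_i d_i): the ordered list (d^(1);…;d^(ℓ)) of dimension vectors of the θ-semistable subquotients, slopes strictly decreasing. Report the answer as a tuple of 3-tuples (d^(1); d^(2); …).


Interval decomposition of M: I[1,2], I[1,3], I[2,3].
HN type (ℓ=4): μ^(1)=20; μ^(2)=-1; μ^(3)=-10/3; μ^(4)=-9/2

((0, 1, 0); (1, 0, 0); (1, 1, 1); (0, 1, 1))


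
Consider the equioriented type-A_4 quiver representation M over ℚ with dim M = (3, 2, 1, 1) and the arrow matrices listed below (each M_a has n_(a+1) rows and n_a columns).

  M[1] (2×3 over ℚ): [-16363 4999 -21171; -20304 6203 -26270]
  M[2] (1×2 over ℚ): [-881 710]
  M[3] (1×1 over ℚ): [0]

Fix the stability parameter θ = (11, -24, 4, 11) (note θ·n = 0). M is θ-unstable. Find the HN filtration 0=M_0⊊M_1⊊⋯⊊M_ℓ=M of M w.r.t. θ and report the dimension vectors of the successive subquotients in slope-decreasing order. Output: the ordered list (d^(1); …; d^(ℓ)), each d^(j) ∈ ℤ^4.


Via rank(M_{q-1}∘⋯∘M_p): M ≅ I[1,1], I[1,2], I[1,3], I[4,4].
μ_θ-semistable layers: μ^(1)=11; μ^(2)=4; μ^(3)=-13/2

((1, 0, 0, 1); (0, 0, 1, 0); (2, 2, 0, 0))


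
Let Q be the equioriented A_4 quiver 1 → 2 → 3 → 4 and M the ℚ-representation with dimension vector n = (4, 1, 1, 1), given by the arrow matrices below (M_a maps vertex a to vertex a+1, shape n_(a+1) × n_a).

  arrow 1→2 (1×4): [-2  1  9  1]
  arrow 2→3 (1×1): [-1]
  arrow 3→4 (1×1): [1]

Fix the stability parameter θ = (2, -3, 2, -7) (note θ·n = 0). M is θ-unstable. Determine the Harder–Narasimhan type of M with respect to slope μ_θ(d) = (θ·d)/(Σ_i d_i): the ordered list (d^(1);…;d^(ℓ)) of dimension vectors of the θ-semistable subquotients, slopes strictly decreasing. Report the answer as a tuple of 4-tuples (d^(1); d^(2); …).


Via rank(M_{q-1}∘⋯∘M_p): M ≅ I[1,1]^3, I[1,4].
μ_θ-semistable layers: μ^(1)=2; μ^(2)=-3/2

((3, 0, 0, 0); (1, 1, 1, 1))


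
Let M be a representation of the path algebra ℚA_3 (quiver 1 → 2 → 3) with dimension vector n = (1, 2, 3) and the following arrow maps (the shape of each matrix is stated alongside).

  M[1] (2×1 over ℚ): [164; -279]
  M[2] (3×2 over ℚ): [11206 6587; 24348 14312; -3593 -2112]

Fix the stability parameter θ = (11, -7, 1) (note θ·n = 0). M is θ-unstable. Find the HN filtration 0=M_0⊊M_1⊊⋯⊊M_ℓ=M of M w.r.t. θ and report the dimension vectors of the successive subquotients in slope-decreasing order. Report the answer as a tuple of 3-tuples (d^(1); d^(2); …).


Interval decomposition of M: I[1,3], I[2,3], I[3,3].
HN type (ℓ=3): μ^(1)=5/3; μ^(2)=1; μ^(3)=-7

((1, 1, 1); (0, 0, 2); (0, 1, 0))


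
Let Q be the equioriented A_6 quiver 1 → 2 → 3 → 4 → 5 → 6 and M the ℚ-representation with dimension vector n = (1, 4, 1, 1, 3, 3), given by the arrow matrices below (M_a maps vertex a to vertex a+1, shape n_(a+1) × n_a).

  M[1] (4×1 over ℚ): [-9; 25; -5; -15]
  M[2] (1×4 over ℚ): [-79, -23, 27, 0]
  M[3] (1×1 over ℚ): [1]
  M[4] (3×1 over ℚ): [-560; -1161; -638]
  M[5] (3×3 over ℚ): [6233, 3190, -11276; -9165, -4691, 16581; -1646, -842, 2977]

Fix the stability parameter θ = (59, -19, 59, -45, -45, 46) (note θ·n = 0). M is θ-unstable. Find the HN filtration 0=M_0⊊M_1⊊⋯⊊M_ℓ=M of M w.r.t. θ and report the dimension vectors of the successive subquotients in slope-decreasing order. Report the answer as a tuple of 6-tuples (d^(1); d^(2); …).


Via rank(M_{q-1}∘⋯∘M_p): M ≅ I[1,6], I[2,2]^3, I[5,6]^2.
μ_θ-semistable layers: μ^(1)=46; μ^(2)=9/5; μ^(3)=-19; μ^(4)=-45

((0, 0, 0, 0, 0, 3); (1, 1, 1, 1, 1, 0); (0, 3, 0, 0, 0, 0); (0, 0, 0, 0, 2, 0))


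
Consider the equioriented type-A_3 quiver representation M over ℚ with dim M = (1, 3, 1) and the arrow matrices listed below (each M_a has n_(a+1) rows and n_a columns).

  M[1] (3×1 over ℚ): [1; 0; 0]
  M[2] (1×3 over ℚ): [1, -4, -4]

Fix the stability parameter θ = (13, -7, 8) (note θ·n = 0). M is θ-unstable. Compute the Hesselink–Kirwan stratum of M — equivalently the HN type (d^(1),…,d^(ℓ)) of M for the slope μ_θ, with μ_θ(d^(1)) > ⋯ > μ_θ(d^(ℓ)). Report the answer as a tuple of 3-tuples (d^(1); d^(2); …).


Interval decomposition of M: I[1,3], I[2,2]^2.
HN type (ℓ=3): μ^(1)=8; μ^(2)=3; μ^(3)=-7

((0, 0, 1); (1, 1, 0); (0, 2, 0))


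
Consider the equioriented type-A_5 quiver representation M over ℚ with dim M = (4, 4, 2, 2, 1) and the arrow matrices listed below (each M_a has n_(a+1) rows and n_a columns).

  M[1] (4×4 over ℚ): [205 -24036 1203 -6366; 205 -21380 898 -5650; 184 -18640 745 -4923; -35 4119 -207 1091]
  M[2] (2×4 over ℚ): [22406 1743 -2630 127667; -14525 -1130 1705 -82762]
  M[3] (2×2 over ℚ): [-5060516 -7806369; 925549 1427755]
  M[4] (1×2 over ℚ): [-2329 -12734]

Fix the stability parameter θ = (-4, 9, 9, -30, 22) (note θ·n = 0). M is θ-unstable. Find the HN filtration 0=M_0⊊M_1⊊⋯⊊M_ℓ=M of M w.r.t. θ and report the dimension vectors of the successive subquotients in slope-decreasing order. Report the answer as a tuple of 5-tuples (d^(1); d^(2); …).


Interval decomposition of M: I[1,2]^2, I[1,4], I[1,5].
HN type (ℓ=3): μ^(1)=22; μ^(2)=9; μ^(3)=-4

((0, 0, 0, 0, 1); (0, 2, 0, 0, 0); (4, 2, 2, 2, 0))


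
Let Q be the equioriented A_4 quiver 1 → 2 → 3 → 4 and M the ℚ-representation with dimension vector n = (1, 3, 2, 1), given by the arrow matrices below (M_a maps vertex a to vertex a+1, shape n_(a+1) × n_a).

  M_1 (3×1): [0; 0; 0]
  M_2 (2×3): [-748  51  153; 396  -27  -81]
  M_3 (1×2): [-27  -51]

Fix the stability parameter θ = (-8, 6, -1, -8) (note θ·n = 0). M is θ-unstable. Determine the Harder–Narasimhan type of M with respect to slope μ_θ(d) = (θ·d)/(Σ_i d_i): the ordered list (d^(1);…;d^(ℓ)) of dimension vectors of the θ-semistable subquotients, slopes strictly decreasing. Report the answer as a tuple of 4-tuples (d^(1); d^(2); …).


Barcode: M ≅ I[1,1], I[2,2]^2, I[2,3], I[3,4]. HN layers by μ_θ (4 steps, strictly decreasing):
  μ^(1)=6; μ^(2)=5/2; μ^(3)=-9/2; μ^(4)=-8

((0, 2, 0, 0); (0, 1, 1, 0); (0, 0, 1, 1); (1, 0, 0, 0))


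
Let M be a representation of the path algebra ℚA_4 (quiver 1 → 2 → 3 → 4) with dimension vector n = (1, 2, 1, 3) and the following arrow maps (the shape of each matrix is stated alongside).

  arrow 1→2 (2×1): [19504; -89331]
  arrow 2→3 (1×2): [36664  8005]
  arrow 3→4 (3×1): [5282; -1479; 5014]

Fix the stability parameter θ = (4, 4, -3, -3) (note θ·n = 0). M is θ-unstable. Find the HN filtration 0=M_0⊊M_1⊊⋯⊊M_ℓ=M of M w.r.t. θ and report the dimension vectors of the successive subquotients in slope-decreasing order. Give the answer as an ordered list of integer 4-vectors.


Barcode: M ≅ I[1,4], I[2,2], I[4,4]^2. HN layers by μ_θ (3 steps, strictly decreasing):
  μ^(1)=4; μ^(2)=1/2; μ^(3)=-3

((0, 1, 0, 0); (1, 1, 1, 1); (0, 0, 0, 2))


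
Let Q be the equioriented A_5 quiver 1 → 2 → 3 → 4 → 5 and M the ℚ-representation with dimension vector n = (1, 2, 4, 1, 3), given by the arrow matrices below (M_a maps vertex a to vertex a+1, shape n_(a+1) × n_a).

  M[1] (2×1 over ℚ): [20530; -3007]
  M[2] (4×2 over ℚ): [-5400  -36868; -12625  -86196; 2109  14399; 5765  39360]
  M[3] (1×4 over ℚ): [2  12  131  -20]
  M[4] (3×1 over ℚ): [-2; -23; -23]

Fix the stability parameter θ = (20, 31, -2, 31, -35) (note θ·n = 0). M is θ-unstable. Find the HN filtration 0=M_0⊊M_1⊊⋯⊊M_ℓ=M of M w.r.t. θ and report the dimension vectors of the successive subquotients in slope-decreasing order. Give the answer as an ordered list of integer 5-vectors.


Interval decomposition of M: I[1,5], I[2,3], I[3,3]^2, I[5,5]^2.
HN type (ℓ=4): μ^(1)=29/2; μ^(2)=9; μ^(3)=-2; μ^(4)=-35

((0, 1, 1, 0, 0); (1, 1, 1, 1, 1); (0, 0, 2, 0, 0); (0, 0, 0, 0, 2))


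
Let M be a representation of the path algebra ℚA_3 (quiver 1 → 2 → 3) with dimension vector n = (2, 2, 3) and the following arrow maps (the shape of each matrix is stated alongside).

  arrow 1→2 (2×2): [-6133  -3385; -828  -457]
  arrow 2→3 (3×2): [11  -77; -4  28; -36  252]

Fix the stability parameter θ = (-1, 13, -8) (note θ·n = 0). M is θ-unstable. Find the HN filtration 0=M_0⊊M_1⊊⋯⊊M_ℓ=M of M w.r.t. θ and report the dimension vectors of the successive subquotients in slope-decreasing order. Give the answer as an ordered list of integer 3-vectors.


Barcode: M ≅ I[1,2], I[1,3], I[3,3]^2. HN layers by μ_θ (4 steps, strictly decreasing):
  μ^(1)=13; μ^(2)=5/2; μ^(3)=-1; μ^(4)=-8

((0, 1, 0); (0, 1, 1); (2, 0, 0); (0, 0, 2))


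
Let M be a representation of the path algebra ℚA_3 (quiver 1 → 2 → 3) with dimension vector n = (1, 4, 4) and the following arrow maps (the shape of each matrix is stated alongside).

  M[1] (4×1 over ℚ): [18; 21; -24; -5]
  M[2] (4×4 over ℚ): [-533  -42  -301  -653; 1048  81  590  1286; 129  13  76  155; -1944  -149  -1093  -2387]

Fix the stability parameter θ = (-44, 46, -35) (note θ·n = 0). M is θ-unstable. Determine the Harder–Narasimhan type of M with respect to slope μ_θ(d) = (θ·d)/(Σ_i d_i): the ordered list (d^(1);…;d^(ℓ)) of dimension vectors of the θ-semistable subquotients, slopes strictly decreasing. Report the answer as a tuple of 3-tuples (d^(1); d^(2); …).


Interval decomposition of M: I[1,3], I[2,3]^3.
HN type (ℓ=2): μ^(1)=11/2; μ^(2)=-44

((0, 4, 4); (1, 0, 0))


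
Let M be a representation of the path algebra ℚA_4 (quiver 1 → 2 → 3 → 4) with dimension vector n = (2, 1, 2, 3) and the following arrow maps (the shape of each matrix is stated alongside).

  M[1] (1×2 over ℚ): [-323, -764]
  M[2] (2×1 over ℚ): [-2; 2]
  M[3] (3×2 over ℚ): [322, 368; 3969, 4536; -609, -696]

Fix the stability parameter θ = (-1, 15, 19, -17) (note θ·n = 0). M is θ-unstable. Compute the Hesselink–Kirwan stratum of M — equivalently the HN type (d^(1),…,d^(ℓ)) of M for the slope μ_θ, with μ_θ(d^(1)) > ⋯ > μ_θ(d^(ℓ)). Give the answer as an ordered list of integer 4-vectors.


Barcode: M ≅ I[1,1], I[1,4], I[3,3], I[4,4]^2. HN layers by μ_θ (4 steps, strictly decreasing):
  μ^(1)=19; μ^(2)=17/3; μ^(3)=-1; μ^(4)=-17

((0, 0, 1, 0); (0, 1, 1, 1); (2, 0, 0, 0); (0, 0, 0, 2))


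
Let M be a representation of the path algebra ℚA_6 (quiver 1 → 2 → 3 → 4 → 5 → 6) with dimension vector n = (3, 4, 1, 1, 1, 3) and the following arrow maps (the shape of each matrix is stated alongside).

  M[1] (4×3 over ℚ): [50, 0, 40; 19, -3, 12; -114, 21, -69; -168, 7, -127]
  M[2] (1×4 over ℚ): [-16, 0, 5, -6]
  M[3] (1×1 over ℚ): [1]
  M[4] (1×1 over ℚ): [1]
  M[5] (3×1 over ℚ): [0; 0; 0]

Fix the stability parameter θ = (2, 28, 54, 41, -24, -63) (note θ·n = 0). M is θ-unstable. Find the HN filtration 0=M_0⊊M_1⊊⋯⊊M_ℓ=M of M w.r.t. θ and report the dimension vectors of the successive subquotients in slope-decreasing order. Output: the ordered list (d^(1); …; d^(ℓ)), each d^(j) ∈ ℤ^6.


Via rank(M_{q-1}∘⋯∘M_p): M ≅ I[1,2]^2, I[1,5], I[2,2], I[6,6]^3.
μ_θ-semistable layers: μ^(1)=28; μ^(2)=99/4; μ^(3)=2; μ^(4)=-63

((0, 3, 0, 0, 0, 0); (0, 1, 1, 1, 1, 0); (3, 0, 0, 0, 0, 0); (0, 0, 0, 0, 0, 3))


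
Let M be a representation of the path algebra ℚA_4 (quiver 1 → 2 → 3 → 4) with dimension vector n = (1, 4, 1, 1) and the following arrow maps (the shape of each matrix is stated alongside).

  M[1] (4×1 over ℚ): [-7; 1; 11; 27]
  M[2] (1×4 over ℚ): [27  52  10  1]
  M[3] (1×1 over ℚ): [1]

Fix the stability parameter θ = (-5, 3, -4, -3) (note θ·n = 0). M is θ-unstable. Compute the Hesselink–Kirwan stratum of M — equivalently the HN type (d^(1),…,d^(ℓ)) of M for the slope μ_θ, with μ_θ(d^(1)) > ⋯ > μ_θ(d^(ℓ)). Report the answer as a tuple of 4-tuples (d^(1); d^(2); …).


Interval decomposition of M: I[1,2], I[2,2]^2, I[2,4].
HN type (ℓ=3): μ^(1)=3; μ^(2)=-4/3; μ^(3)=-5

((0, 3, 0, 0); (0, 1, 1, 1); (1, 0, 0, 0))


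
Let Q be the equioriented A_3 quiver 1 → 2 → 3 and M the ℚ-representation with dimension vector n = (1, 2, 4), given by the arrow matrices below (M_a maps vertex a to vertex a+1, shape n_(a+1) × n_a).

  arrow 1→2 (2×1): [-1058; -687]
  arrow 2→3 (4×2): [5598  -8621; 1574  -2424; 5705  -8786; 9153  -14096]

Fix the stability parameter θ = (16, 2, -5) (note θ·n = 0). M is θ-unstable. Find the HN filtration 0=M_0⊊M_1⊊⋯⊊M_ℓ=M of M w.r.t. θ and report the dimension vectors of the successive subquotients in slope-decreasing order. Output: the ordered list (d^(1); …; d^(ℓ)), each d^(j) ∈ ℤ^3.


Barcode: M ≅ I[1,3], I[2,3], I[3,3]^2. HN layers by μ_θ (3 steps, strictly decreasing):
  μ^(1)=13/3; μ^(2)=-3/2; μ^(3)=-5

((1, 1, 1); (0, 1, 1); (0, 0, 2))


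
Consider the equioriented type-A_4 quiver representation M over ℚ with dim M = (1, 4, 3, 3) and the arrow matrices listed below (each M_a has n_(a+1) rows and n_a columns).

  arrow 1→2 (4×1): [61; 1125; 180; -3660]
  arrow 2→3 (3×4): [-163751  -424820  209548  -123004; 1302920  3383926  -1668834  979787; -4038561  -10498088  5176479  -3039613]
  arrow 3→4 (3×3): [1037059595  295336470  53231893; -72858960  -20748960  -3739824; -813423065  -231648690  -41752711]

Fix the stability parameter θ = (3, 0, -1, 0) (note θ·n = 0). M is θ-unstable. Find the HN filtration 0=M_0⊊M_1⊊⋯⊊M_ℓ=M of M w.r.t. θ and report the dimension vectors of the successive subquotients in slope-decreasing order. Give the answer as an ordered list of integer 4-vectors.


Interval decomposition of M: I[1,4], I[2,2], I[2,3]^2, I[4,4]^2.
HN type (ℓ=3): μ^(1)=1/2; μ^(2)=0; μ^(3)=-1/2

((1, 1, 1, 1); (0, 1, 0, 2); (0, 2, 2, 0))


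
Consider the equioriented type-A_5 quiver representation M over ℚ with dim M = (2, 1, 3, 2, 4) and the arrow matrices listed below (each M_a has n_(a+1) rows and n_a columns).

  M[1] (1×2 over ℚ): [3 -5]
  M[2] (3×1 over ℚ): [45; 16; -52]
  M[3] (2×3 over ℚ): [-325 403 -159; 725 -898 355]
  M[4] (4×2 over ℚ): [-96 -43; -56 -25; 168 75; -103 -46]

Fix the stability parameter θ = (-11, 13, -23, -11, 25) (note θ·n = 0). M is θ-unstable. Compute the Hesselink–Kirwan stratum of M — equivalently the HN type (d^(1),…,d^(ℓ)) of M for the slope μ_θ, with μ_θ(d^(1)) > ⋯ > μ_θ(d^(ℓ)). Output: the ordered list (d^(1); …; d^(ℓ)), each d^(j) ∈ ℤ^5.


Interval decomposition of M: I[1,1], I[1,5], I[3,3], I[3,5], I[5,5]^2.
HN type (ℓ=4): μ^(1)=25; μ^(2)=-7; μ^(3)=-11; μ^(4)=-23

((0, 0, 0, 0, 4); (0, 1, 1, 1, 0); (2, 0, 0, 1, 0); (0, 0, 2, 0, 0))


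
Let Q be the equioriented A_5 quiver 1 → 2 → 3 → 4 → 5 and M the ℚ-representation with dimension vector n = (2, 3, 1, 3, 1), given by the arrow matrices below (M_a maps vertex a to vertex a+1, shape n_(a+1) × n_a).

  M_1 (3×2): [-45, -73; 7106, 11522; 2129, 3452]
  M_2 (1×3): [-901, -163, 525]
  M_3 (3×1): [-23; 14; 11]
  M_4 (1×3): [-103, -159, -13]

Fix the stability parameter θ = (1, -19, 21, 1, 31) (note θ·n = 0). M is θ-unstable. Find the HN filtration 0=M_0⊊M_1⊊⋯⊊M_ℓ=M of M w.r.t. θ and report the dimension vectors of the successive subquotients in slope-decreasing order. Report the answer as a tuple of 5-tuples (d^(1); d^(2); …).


Via rank(M_{q-1}∘⋯∘M_p): M ≅ I[1,2], I[1,4], I[2,2], I[4,4], I[4,5].
μ_θ-semistable layers: μ^(1)=31; μ^(2)=11; μ^(3)=1; μ^(4)=-9; μ^(5)=-19

((0, 0, 0, 0, 1); (0, 0, 1, 1, 0); (0, 0, 0, 2, 0); (2, 2, 0, 0, 0); (0, 1, 0, 0, 0))


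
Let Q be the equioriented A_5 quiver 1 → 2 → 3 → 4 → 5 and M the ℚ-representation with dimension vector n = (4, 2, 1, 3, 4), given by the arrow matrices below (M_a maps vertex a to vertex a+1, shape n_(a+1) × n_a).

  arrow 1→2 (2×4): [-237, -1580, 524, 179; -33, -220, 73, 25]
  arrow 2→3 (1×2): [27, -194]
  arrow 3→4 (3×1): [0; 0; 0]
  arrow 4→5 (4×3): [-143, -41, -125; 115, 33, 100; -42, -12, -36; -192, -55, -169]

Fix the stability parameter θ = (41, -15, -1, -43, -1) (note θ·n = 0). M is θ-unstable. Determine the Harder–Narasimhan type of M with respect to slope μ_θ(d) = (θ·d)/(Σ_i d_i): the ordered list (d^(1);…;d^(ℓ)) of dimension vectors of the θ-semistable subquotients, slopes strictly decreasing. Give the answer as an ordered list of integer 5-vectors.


Barcode: M ≅ I[1,1]^2, I[1,2], I[1,3], I[4,5]^3, I[5,5]. HN layers by μ_θ (5 steps, strictly decreasing):
  μ^(1)=41; μ^(2)=13; μ^(3)=25/3; μ^(4)=-1; μ^(5)=-43

((2, 0, 0, 0, 0); (1, 1, 0, 0, 0); (1, 1, 1, 0, 0); (0, 0, 0, 0, 4); (0, 0, 0, 3, 0))


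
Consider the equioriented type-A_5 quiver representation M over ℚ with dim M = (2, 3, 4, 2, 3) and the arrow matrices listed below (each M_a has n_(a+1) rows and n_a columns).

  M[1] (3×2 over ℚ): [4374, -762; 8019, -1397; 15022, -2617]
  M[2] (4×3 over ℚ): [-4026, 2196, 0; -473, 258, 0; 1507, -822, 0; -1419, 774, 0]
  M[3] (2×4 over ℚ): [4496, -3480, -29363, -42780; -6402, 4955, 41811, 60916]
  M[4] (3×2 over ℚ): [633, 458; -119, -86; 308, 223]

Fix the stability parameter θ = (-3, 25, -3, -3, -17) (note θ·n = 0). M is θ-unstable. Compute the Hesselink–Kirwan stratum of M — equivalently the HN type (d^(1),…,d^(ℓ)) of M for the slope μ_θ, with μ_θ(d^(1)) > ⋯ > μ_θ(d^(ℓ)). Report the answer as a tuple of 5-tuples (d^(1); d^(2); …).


Interval decomposition of M: I[1,2]^2, I[2,5], I[3,3]^2, I[3,5], I[5,5].
HN type (ℓ=5): μ^(1)=25; μ^(2)=1/2; μ^(3)=-3; μ^(4)=-23/3; μ^(5)=-17

((0, 2, 0, 0, 0); (0, 1, 1, 1, 1); (2, 0, 2, 0, 0); (0, 0, 1, 1, 1); (0, 0, 0, 0, 1))


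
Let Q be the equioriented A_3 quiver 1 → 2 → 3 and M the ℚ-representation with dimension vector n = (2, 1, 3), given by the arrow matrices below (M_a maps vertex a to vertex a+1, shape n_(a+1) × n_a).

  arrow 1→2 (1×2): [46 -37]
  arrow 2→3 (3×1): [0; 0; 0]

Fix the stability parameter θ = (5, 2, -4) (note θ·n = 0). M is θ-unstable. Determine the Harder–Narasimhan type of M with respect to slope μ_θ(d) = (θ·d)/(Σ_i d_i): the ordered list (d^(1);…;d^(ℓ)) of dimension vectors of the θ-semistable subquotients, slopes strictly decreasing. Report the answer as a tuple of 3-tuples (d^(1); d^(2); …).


Barcode: M ≅ I[1,1], I[1,2], I[3,3]^3. HN layers by μ_θ (3 steps, strictly decreasing):
  μ^(1)=5; μ^(2)=7/2; μ^(3)=-4

((1, 0, 0); (1, 1, 0); (0, 0, 3))


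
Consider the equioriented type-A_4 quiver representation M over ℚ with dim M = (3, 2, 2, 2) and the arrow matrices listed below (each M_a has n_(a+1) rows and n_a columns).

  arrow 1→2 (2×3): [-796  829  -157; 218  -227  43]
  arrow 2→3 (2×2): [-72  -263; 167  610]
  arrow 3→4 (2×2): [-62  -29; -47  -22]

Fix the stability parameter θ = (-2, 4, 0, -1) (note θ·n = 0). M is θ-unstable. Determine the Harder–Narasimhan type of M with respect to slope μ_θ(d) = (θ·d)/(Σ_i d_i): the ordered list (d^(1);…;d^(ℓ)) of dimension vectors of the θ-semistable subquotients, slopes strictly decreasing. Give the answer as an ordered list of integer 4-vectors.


Barcode: M ≅ I[1,1], I[1,4]^2. HN layers by μ_θ (2 steps, strictly decreasing):
  μ^(1)=1; μ^(2)=-2

((0, 2, 2, 2); (3, 0, 0, 0))


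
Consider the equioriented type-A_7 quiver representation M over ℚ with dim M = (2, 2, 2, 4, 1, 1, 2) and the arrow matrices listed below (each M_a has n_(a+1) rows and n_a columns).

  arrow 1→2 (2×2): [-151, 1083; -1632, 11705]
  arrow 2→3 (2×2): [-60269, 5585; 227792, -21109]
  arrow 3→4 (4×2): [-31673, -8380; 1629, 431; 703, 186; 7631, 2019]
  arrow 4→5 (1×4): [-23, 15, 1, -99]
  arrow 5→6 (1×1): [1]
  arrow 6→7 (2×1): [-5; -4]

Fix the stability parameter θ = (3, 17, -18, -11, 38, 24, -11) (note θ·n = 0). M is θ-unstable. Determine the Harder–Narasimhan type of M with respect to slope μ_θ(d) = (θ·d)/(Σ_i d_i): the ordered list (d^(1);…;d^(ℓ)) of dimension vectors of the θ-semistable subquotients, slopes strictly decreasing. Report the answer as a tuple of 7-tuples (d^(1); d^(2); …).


Interval decomposition of M: I[1,4], I[1,7], I[4,4]^2, I[7,7].
HN type (ℓ=3): μ^(1)=17; μ^(2)=-9/4; μ^(3)=-11

((0, 0, 0, 0, 1, 1, 1); (2, 2, 2, 2, 0, 0, 0); (0, 0, 0, 2, 0, 0, 1))


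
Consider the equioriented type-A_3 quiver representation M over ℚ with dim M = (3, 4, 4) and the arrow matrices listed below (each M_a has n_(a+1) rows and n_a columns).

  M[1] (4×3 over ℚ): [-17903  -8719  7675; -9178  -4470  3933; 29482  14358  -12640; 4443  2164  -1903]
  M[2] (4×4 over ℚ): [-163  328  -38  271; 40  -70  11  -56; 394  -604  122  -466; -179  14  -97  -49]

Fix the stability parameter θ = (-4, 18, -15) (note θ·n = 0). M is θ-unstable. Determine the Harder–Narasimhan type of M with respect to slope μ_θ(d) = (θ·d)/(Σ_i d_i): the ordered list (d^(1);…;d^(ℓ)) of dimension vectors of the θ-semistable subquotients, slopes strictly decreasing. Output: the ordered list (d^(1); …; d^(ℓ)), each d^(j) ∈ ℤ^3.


Barcode: M ≅ I[1,2], I[1,3]^2, I[2,2], I[3,3]^2. HN layers by μ_θ (4 steps, strictly decreasing):
  μ^(1)=18; μ^(2)=3/2; μ^(3)=-4; μ^(4)=-15

((0, 2, 0); (0, 2, 2); (3, 0, 0); (0, 0, 2))


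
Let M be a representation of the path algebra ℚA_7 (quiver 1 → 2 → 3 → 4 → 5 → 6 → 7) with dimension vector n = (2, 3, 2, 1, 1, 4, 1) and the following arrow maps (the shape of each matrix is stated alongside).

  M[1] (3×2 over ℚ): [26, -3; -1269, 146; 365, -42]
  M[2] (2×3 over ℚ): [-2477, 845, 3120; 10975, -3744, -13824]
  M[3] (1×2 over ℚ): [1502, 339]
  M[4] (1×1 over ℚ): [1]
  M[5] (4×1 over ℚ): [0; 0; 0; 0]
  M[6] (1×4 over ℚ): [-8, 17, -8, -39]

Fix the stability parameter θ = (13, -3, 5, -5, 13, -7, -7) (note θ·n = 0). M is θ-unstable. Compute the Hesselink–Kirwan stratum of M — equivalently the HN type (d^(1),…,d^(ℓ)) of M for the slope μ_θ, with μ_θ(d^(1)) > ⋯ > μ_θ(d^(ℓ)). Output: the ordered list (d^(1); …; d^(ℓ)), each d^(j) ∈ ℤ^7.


Interval decomposition of M: I[1,3], I[1,5], I[2,2], I[6,6]^3, I[6,7].
HN type (ℓ=5): μ^(1)=13; μ^(2)=5; μ^(3)=5/2; μ^(4)=-3; μ^(5)=-7

((0, 0, 0, 0, 1, 0, 0); (1, 1, 1, 0, 0, 0, 0); (1, 1, 1, 1, 0, 0, 0); (0, 1, 0, 0, 0, 0, 0); (0, 0, 0, 0, 0, 4, 1))


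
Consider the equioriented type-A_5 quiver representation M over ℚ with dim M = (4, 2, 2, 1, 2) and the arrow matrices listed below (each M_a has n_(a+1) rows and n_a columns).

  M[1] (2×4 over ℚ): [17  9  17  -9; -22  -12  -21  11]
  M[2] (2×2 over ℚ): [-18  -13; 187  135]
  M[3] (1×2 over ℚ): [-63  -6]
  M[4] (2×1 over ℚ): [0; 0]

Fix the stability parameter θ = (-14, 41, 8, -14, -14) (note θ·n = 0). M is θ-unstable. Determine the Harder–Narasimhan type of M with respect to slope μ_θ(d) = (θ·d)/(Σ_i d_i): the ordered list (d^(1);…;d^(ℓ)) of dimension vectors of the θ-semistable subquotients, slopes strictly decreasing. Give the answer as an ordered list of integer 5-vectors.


Via rank(M_{q-1}∘⋯∘M_p): M ≅ I[1,1]^2, I[1,3], I[1,4], I[5,5]^2.
μ_θ-semistable layers: μ^(1)=49/2; μ^(2)=35/3; μ^(3)=-14

((0, 1, 1, 0, 0); (0, 1, 1, 1, 0); (4, 0, 0, 0, 2))


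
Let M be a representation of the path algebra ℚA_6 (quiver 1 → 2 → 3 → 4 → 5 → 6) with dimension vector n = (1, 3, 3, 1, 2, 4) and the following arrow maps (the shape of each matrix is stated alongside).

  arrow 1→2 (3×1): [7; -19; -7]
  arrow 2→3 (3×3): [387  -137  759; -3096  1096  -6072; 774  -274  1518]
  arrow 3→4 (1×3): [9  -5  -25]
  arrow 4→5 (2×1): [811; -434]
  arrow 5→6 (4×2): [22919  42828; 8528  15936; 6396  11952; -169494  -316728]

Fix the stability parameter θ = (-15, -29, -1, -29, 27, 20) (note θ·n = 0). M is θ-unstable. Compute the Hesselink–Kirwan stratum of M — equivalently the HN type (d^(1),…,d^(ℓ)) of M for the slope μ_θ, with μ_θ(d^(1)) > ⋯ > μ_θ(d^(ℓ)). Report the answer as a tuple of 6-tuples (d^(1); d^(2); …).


Barcode: M ≅ I[1,6], I[2,2]^2, I[3,3]^2, I[5,5], I[6,6]^3. HN layers by μ_θ (7 steps, strictly decreasing):
  μ^(1)=27; μ^(2)=47/2; μ^(3)=20; μ^(4)=-1; μ^(5)=-15; μ^(6)=-22; μ^(7)=-29

((0, 0, 0, 0, 1, 0); (0, 0, 0, 0, 1, 1); (0, 0, 0, 0, 0, 3); (0, 0, 2, 0, 0, 0); (0, 0, 1, 1, 0, 0); (1, 1, 0, 0, 0, 0); (0, 2, 0, 0, 0, 0))


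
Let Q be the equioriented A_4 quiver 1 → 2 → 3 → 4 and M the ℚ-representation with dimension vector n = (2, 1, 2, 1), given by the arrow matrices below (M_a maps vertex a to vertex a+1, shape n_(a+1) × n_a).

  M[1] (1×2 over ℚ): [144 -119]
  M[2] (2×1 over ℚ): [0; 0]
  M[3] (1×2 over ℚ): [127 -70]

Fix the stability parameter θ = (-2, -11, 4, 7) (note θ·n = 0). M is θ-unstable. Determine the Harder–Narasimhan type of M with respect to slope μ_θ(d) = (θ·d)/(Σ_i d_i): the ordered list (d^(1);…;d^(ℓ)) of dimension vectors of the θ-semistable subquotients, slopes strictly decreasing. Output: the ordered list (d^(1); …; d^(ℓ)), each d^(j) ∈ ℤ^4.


Barcode: M ≅ I[1,1], I[1,2], I[3,3], I[3,4]. HN layers by μ_θ (4 steps, strictly decreasing):
  μ^(1)=7; μ^(2)=4; μ^(3)=-2; μ^(4)=-13/2

((0, 0, 0, 1); (0, 0, 2, 0); (1, 0, 0, 0); (1, 1, 0, 0))


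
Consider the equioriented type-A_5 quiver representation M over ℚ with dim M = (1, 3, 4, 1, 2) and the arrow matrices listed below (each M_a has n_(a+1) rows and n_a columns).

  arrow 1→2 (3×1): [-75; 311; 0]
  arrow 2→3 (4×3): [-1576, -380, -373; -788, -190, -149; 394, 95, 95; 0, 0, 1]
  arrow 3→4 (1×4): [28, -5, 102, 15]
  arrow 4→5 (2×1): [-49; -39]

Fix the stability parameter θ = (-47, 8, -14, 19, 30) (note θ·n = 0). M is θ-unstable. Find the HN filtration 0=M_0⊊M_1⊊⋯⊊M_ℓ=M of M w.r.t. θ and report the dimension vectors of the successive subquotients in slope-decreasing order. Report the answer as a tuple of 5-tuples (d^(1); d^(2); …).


Barcode: M ≅ I[1,3], I[2,2], I[2,5], I[3,3]^2, I[5,5]. HN layers by μ_θ (6 steps, strictly decreasing):
  μ^(1)=30; μ^(2)=19; μ^(3)=8; μ^(4)=-3; μ^(5)=-14; μ^(6)=-47

((0, 0, 0, 0, 2); (0, 0, 0, 1, 0); (0, 1, 0, 0, 0); (0, 2, 2, 0, 0); (0, 0, 2, 0, 0); (1, 0, 0, 0, 0))


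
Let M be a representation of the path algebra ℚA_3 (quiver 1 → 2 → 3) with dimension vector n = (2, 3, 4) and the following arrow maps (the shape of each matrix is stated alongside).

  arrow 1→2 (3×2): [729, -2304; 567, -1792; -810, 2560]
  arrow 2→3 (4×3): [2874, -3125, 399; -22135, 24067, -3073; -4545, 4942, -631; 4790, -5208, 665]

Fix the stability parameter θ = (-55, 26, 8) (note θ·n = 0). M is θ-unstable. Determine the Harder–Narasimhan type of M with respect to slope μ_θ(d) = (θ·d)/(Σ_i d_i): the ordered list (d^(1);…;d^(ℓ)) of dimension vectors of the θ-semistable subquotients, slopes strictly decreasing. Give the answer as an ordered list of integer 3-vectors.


Via rank(M_{q-1}∘⋯∘M_p): M ≅ I[1,1], I[1,3], I[2,3]^2, I[3,3].
μ_θ-semistable layers: μ^(1)=17; μ^(2)=8; μ^(3)=-55

((0, 3, 3); (0, 0, 1); (2, 0, 0))


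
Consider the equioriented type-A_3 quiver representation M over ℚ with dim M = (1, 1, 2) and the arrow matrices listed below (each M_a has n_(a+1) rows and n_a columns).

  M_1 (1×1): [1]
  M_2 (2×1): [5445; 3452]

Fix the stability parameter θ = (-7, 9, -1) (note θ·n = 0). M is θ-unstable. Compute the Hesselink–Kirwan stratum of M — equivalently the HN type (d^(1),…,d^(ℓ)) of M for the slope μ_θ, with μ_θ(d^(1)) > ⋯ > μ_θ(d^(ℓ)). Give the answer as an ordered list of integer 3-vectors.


Via rank(M_{q-1}∘⋯∘M_p): M ≅ I[1,3], I[3,3].
μ_θ-semistable layers: μ^(1)=4; μ^(2)=-1; μ^(3)=-7

((0, 1, 1); (0, 0, 1); (1, 0, 0))


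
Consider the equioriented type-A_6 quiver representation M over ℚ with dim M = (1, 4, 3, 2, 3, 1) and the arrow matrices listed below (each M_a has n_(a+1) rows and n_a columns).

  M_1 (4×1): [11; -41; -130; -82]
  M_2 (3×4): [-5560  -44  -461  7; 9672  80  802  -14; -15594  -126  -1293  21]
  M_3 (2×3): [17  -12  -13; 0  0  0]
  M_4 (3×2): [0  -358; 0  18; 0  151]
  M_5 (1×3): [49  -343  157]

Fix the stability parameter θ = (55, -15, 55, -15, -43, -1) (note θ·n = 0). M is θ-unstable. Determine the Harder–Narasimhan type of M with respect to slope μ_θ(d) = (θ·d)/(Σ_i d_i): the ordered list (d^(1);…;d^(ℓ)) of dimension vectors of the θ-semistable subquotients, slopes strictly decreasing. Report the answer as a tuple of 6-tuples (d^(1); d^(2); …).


Interval decomposition of M: I[1,2], I[2,2], I[2,3], I[2,4], I[3,3], I[4,6], I[5,5]^2.
HN type (ℓ=6): μ^(1)=55; μ^(2)=20; μ^(3)=-1; μ^(4)=-15; μ^(5)=-29; μ^(6)=-43

((0, 0, 2, 0, 0, 0); (1, 1, 1, 1, 0, 0); (0, 0, 0, 0, 0, 1); (0, 3, 0, 0, 0, 0); (0, 0, 0, 1, 1, 0); (0, 0, 0, 0, 2, 0))


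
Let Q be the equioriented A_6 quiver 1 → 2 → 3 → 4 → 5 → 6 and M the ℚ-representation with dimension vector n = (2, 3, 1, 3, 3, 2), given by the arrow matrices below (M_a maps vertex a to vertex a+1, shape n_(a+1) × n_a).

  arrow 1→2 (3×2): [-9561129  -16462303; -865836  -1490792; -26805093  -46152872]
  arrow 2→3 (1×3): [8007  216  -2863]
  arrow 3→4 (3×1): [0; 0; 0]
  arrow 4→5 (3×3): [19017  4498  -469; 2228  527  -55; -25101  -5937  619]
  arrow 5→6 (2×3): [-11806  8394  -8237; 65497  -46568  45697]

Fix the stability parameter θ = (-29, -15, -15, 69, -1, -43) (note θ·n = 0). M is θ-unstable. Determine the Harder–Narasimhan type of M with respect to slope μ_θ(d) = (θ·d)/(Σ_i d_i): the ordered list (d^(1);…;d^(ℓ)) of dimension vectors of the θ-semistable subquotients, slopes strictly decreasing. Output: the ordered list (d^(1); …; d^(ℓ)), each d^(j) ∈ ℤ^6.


Interval decomposition of M: I[1,2], I[1,3], I[2,2], I[4,5], I[4,6]^2.
HN type (ℓ=4): μ^(1)=34; μ^(2)=25/3; μ^(3)=-15; μ^(4)=-29

((0, 0, 0, 1, 1, 0); (0, 0, 0, 2, 2, 2); (0, 3, 1, 0, 0, 0); (2, 0, 0, 0, 0, 0))


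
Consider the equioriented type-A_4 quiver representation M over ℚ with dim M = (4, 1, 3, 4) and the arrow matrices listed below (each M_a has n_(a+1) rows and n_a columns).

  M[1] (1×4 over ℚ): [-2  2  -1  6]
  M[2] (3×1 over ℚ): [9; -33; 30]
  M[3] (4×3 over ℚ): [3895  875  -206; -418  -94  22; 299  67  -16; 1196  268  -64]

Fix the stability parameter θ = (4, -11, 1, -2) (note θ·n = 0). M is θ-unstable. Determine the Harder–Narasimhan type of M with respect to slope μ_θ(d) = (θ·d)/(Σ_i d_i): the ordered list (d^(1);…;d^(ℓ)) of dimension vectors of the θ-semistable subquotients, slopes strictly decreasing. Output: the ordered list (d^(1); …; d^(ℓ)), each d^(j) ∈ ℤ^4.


Barcode: M ≅ I[1,1]^3, I[1,3], I[3,4]^2, I[4,4]^2. HN layers by μ_θ (5 steps, strictly decreasing):
  μ^(1)=4; μ^(2)=1; μ^(3)=-1/2; μ^(4)=-2; μ^(5)=-7/2

((3, 0, 0, 0); (0, 0, 1, 0); (0, 0, 2, 2); (0, 0, 0, 2); (1, 1, 0, 0))


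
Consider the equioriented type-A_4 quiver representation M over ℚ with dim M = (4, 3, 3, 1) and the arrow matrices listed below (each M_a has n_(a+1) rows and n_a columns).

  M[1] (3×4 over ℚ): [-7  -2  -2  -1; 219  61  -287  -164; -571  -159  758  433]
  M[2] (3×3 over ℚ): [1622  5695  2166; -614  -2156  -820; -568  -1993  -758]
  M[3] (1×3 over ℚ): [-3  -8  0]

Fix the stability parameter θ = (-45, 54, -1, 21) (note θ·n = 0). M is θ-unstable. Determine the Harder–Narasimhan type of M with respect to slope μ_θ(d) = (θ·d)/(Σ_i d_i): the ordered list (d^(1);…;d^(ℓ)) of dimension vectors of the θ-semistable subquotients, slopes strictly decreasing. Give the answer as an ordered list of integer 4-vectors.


Via rank(M_{q-1}∘⋯∘M_p): M ≅ I[1,1], I[1,2], I[1,3], I[1,4], I[3,3].
μ_θ-semistable layers: μ^(1)=54; μ^(2)=53/2; μ^(3)=74/3; μ^(4)=-1; μ^(5)=-45

((0, 1, 0, 0); (0, 1, 1, 0); (0, 1, 1, 1); (0, 0, 1, 0); (4, 0, 0, 0))


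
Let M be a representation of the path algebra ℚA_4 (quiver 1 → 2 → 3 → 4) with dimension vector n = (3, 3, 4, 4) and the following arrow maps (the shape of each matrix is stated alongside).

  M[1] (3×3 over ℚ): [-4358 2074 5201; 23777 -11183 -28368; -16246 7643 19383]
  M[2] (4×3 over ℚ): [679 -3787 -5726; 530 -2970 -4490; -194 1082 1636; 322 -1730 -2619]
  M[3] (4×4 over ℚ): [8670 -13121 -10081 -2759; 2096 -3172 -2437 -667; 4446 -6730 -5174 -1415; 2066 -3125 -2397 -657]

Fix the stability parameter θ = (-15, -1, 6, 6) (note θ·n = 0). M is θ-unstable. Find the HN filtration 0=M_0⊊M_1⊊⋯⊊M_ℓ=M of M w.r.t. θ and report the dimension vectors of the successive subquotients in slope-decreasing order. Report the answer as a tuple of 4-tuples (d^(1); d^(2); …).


Barcode: M ≅ I[1,2], I[1,3], I[1,4], I[3,4]^2, I[4,4]. HN layers by μ_θ (3 steps, strictly decreasing):
  μ^(1)=6; μ^(2)=-1; μ^(3)=-15

((0, 0, 4, 4); (0, 3, 0, 0); (3, 0, 0, 0))


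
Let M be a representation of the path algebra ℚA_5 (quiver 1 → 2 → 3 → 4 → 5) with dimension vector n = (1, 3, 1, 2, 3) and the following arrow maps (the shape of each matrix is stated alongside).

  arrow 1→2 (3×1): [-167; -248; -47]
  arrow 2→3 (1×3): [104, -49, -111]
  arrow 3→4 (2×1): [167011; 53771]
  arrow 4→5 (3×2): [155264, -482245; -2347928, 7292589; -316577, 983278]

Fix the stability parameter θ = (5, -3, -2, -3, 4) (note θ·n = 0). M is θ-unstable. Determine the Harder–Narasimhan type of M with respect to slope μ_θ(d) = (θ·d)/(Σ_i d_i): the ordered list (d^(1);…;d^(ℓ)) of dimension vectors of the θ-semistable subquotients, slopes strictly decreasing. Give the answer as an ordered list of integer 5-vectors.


Barcode: M ≅ I[1,5], I[2,2]^2, I[4,5], I[5,5]. HN layers by μ_θ (3 steps, strictly decreasing):
  μ^(1)=4; μ^(2)=-3/4; μ^(3)=-3

((0, 0, 0, 0, 3); (1, 1, 1, 1, 0); (0, 2, 0, 1, 0))


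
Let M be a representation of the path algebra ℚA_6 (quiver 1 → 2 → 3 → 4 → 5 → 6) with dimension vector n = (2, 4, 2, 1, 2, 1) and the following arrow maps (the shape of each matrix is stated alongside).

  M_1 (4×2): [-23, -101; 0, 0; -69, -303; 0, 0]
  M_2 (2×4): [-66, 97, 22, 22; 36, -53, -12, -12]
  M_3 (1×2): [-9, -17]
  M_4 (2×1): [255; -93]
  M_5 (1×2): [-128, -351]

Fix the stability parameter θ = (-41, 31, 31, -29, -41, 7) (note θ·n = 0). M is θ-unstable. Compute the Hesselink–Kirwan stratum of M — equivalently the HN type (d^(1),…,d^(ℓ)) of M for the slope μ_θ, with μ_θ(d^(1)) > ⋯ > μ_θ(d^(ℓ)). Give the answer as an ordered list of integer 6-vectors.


Interval decomposition of M: I[1,1], I[1,2], I[2,2], I[2,3], I[2,6], I[5,5].
HN type (ℓ=4): μ^(1)=31; μ^(2)=7; μ^(3)=-2; μ^(4)=-41

((0, 3, 1, 0, 0, 0); (0, 0, 0, 0, 0, 1); (0, 1, 1, 1, 1, 0); (2, 0, 0, 0, 1, 0))


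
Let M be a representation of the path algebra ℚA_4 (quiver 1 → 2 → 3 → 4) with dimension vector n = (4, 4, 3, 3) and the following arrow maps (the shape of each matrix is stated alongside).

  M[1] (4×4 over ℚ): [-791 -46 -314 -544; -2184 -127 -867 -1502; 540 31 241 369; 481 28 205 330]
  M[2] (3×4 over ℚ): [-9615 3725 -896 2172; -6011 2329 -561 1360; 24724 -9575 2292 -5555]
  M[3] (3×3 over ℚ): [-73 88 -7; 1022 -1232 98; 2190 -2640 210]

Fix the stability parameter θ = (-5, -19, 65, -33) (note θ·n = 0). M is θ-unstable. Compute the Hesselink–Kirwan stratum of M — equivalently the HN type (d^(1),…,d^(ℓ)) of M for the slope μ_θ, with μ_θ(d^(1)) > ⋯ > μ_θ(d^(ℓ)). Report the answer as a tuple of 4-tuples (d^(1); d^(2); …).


Via rank(M_{q-1}∘⋯∘M_p): M ≅ I[1,2], I[1,3]^2, I[1,4], I[4,4]^2.
μ_θ-semistable layers: μ^(1)=65; μ^(2)=16; μ^(3)=-12; μ^(4)=-33

((0, 0, 2, 0); (0, 0, 1, 1); (4, 4, 0, 0); (0, 0, 0, 2))


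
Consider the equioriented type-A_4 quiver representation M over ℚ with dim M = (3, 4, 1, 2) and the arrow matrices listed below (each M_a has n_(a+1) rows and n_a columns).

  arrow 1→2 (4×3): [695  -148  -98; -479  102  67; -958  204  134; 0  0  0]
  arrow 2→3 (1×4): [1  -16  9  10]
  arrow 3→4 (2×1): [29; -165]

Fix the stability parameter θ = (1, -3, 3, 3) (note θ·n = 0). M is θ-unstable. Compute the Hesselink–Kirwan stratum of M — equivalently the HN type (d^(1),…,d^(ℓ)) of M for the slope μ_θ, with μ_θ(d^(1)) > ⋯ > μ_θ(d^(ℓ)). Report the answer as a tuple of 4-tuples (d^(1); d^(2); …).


Via rank(M_{q-1}∘⋯∘M_p): M ≅ I[1,1], I[1,2], I[1,4], I[2,2]^2, I[4,4].
μ_θ-semistable layers: μ^(1)=3; μ^(2)=1; μ^(3)=-1; μ^(4)=-3

((0, 0, 1, 2); (1, 0, 0, 0); (2, 2, 0, 0); (0, 2, 0, 0))


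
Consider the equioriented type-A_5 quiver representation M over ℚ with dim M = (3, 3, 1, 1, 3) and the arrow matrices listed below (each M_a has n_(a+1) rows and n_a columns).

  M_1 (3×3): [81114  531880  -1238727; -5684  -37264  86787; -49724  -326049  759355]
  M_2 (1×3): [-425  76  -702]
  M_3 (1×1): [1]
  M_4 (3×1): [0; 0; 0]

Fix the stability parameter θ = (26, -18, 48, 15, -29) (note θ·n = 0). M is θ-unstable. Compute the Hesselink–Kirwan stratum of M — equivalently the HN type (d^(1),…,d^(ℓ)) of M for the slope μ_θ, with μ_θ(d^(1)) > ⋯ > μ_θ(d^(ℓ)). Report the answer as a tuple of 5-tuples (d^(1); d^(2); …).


Via rank(M_{q-1}∘⋯∘M_p): M ≅ I[1,2]^2, I[1,4], I[5,5]^3.
μ_θ-semistable layers: μ^(1)=63/2; μ^(2)=4; μ^(3)=-29

((0, 0, 1, 1, 0); (3, 3, 0, 0, 0); (0, 0, 0, 0, 3))
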